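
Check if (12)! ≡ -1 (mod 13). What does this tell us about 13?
(12)! mod 13 = 12. Since this equals -1 (mod 13), Wilson confirms 13 is prime.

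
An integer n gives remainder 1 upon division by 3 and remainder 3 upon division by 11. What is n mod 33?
M = 3 × 11 = 33. M₁ = 11, y₁ ≡ 2 mod 3. M₂ = 3, y₂ ≡ 4 mod 11. n = 1×11×2 + 3×3×4 ≡ 25 mod 33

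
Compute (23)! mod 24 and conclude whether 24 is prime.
(23)! mod 24 = 0. Since 0 ≢ -1 mod 24, 24 is not prime.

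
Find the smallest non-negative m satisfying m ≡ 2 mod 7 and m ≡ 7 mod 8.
M = 7 × 8 = 56. M₁ = 8, y₁ ≡ 1 mod 7. M₂ = 7, y₂ ≡ 7 mod 8. m = 2×8×1 + 7×7×7 ≡ 23 mod 56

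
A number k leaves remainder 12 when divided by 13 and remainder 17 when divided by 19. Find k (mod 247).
M = 13 × 19 = 247. M₁ = 19, y₁ ≡ 11 (mod 13). M₂ = 13, y₂ ≡ 3 (mod 19). k = 12×19×11 + 17×13×3 ≡ 207 (mod 247)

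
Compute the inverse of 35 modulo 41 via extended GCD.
Extended GCD: 35(-7) + 41(6) = 1. So 35^(-1) ≡ -7 ≡ 34 mod 41. Verify: 35 × 34 = 1190 ≡ 1 mod 41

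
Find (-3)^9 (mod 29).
By repeated squaring (mod 29): (-3)^{1}≡26, (-3)^{2}≡9, (-3)^{4}≡23, (-3)^{8}≡7. Then (-3)^{9} = (-3)^{8+1} ≡ 7 × 26 ≡ 8 (mod 29)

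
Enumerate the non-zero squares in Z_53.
Quadratic residues modulo 53: {1, 4, 6, 7, 9, 10, 11, 13, 15, 16, 17, 24, 25, 28, 29, 36, 37, 38, 40, 42, 43, 44, 46, 47, 49, 52}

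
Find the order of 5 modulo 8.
Powers of 5 mod 8: 5^1≡5, 5^2≡1. So the order of 5 is 2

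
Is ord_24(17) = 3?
Powers of 17 mod 24: 17^1≡17, 17^2≡1. Already 17^2≡1, so the order is 2 < 3. No, the actual order is 2.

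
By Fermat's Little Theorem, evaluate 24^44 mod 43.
By Fermat: 24^{42} ≡ 1 (mod 43). So 24^{44} = 24^{42} · 24^{2} ≡ 24^{2} ≡ 17 (mod 43)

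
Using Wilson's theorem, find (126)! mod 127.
By Wilson's theorem, (126)! ≡ -1 ≡ 126 mod 127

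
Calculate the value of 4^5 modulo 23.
By repeated squaring (mod 23): 4^{1}≡4, 4^{2}≡16, 4^{4}≡3. Then 4^{5} = 4^{4+1} ≡ 3 × 4 ≡ 12 (mod 23)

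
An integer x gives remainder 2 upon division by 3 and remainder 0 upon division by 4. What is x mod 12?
M = 3 × 4 = 12. M₁ = 4, y₁ ≡ 1 mod 3. M₂ = 3, y₂ ≡ 3 mod 4. x = 2×4×1 + 0×3×3 ≡ 8 mod 12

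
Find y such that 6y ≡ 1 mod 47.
Since 47 is prime, by Fermat 6^(-1) ≡ 6^{45} ≡ 8 mod 47. Verify: 6 × 8 = 48 ≡ 1 mod 47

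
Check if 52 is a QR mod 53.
By Euler's criterion: 52^{26} ≡ 1 (mod 53). Since this equals 1, 52 is a QR.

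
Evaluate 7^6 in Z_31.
By repeated squaring (mod 31): 7^{1}≡7, 7^{2}≡18, 7^{4}≡14. Then 7^{6} = 7^{4+2} ≡ 14 × 18 ≡ 4 (mod 31)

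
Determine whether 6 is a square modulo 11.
By Euler's criterion: 6^{5} ≡ 10 (mod 11). Since this equals -1 (≡ 10), 6 is not a QR.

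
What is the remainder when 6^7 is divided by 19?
By repeated squaring (mod 19): 6^{1}≡6, 6^{2}≡17, 6^{4}≡4. Then 6^{7} = 6^{4+2+1} ≡ 4 × 17 × 6 ≡ 9 (mod 19)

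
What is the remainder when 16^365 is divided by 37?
Using Fermat: 16^{36} ≡ 1 (mod 37). 365 ≡ 5 (mod 36). So 16^{365} ≡ 16^{5} ≡ 33 (mod 37)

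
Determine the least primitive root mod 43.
g = 3. For each prime q|42: 3^{21}≡42, 3^{14}≡36, 3^{6}≡41, none ≡ 1, so ord_43(3) = 42 and 3 is a primitive root.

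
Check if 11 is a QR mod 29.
By Euler's criterion: 11^{14} ≡ 28 (mod 29). Since this equals -1 (≡ 28), 11 is not a QR.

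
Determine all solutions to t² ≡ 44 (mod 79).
The square roots of 44 mod 79 are 26 and 53. Verify: 26² = 676 ≡ 44 (mod 79)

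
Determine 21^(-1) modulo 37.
Since 37 is prime, by Fermat 21^(-1) ≡ 21^{35} ≡ 30 (mod 37). Verify: 21 × 30 = 630 ≡ 1 (mod 37)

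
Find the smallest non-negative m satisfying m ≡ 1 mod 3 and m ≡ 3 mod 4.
M = 3 × 4 = 12. M₁ = 4, y₁ ≡ 1 mod 3. M₂ = 3, y₂ ≡ 3 mod 4. m = 1×4×1 + 3×3×3 ≡ 7 mod 12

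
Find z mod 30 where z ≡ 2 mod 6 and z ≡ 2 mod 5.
M = 6 × 5 = 30. M₁ = 5, y₁ ≡ 5 mod 6. M₂ = 6, y₂ ≡ 1 mod 5. z = 2×5×5 + 2×6×1 ≡ 2 mod 30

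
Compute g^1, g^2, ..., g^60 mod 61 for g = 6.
6^1, 6^2, ..., 6^{60} mod 61: [6, 36, 33, 15, 29, 52, 7, 42, 8, 48, 44, 20, 59, 49, 50, 56, 31, 3, 18, 47, 38, 45, 26, 34, 21, 4, 24, 22, 10, 60, 55, 25, 28, 46, 32, 9, 54, 19, 53, 13, 17, 41, 2, 12, 11, 5, 30, 58, 43, 14, 23, 16, 35, 27, 40, 57, 37, 39, 51, 1]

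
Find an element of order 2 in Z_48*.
17 has order 2 mod 48 since 17^{2} ≡ 1 (mod 48) and no smaller power works.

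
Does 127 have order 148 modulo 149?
127^{37} ≡ 1 (mod 149) and 37 < 148, so ord_149(127) = 37 ≠ 148 and 127 is not a primitive root.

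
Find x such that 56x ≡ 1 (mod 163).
Since 163 is prime, by Fermat 56^(-1) ≡ 56^{161} ≡ 131 (mod 163). Verify: 56 × 131 = 7336 ≡ 1 (mod 163)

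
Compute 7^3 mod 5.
7^{3} = 343 ≡ 3 mod 5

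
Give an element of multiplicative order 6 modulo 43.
7 has order 6 mod 43 since 7^{6} ≡ 1 (mod 43) and no smaller power works.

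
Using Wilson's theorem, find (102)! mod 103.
By Wilson's theorem, (102)! ≡ -1 ≡ 102 (mod 103)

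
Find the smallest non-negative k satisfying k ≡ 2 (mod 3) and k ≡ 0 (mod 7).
M = 3 × 7 = 21. M₁ = 7, y₁ ≡ 1 (mod 3). M₂ = 3, y₂ ≡ 5 (mod 7). k = 2×7×1 + 0×3×5 ≡ 14 (mod 21)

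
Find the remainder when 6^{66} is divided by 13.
By Fermat: 6^{12} ≡ 1 mod 13. 66 = 5×12 + 6. So 6^{66} ≡ 6^{6} ≡ 12 mod 13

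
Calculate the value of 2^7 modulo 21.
By repeated squaring (mod 21): 2^{1}≡2, 2^{2}≡4, 2^{4}≡16. Then 2^{7} = 2^{4+2+1} ≡ 16 × 4 × 2 ≡ 2 (mod 21)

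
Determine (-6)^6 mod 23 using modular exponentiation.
By repeated squaring (mod 23): (-6)^{1}≡17, (-6)^{2}≡13, (-6)^{4}≡8. Then (-6)^{6} = (-6)^{4+2} ≡ 8 × 13 ≡ 12 (mod 23)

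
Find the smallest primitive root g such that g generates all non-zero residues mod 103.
g = 5. For each prime q|102: 5^{51}≡102, 5^{34}≡56, 5^{6}≡72, none ≡ 1, so ord_103(5) = 102 and 5 is a primitive root.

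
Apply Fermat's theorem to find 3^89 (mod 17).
By Fermat: 3^{16} ≡ 1 (mod 17). 89 = 5×16 + 9. So 3^{89} ≡ 3^{9} ≡ 14 (mod 17)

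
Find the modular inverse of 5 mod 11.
Since 11 is prime, by Fermat 5^(-1) ≡ 5^{9} ≡ 9 mod 11. Verify: 5 × 9 = 45 ≡ 1 mod 11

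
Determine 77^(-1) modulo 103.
Since 103 is prime, by Fermat 77^(-1) ≡ 77^{101} ≡ 99 (mod 103). Verify: 77 × 99 = 7623 ≡ 1 (mod 103)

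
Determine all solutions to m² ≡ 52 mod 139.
The square roots of 52 mod 139 are 57 and 82. Verify: 57² = 3249 ≡ 52 mod 139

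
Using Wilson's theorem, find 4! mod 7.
(6)! = (4)! × (5) × (6) ≡ -1 mod 7. So (4)! ≡ -1 × [(6)(5)]^(-1) ≡ 3 mod 7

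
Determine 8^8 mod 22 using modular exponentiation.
By repeated squaring mod 22: 8^{1}≡8, 8^{2}≡20, 8^{4}≡4, 8^{8}≡16. So 8^{8} ≡ 16 mod 22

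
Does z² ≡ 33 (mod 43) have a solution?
By Euler's criterion: 33^{21} ≡ 42 (mod 43). Since this equals -1 (≡ 42), 33 is not a QR.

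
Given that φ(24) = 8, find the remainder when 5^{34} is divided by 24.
By Euler: 5^{8} ≡ 1 mod 24 since gcd(5, 24) = 1. 34 = 4×8 + 2. So 5^{34} ≡ 5^{2} ≡ 1 mod 24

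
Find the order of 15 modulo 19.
Powers of 15 mod 19: 15^1≡15, 15^2≡16, 15^3≡12, 15^4≡9, 15^5≡2, 15^6≡11, 15^7≡13, 15^8≡5, 15^9≡18, 15^10≡4, 15^11≡3, 15^12≡7, 15^13≡10, 15^14≡17, 15^15≡8, 15^16≡6, 15^17≡14, 15^18≡1. Order = 18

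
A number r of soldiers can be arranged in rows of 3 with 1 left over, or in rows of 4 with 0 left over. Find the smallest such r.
M = 3 × 4 = 12. M₁ = 4, y₁ ≡ 1 (mod 3). M₂ = 3, y₂ ≡ 3 (mod 4). r = 1×4×1 + 0×3×3 ≡ 4 (mod 12)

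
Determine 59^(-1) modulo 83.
Since 83 is prime, by Fermat 59^(-1) ≡ 59^{81} ≡ 38 mod 83. Verify: 59 × 38 = 2242 ≡ 1 mod 83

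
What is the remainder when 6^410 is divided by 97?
Using Fermat: 6^{96} ≡ 1 mod 97. 410 ≡ 26 mod 96. So 6^{410} ≡ 6^{26} ≡ 36 mod 97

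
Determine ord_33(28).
Powers of 28 mod 33: 28^1≡28, 28^2≡25, 28^3≡7, 28^4≡31, 28^5≡10, 28^6≡16, 28^7≡19, 28^8≡4, 28^9≡13, 28^10≡1. So the order of 28 is 10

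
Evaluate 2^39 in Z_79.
By repeated squaring mod 79: 2^{1}≡2, 2^{2}≡4, 2^{4}≡16, 2^{8}≡19, 2^{16}≡45, 2^{32}≡50. Then 2^{39} = 2^{32+4+2+1} ≡ 50 × 16 × 4 × 2 ≡ 1 mod 79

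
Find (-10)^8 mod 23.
By repeated squaring mod 23: (-10)^{1}≡13, (-10)^{2}≡8, (-10)^{4}≡18, (-10)^{8}≡2. So (-10)^{8} ≡ 2 mod 23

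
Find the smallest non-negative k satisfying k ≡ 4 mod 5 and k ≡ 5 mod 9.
M = 5 × 9 = 45. M₁ = 9, y₁ ≡ 4 mod 5. M₂ = 5, y₂ ≡ 2 mod 9. k = 4×9×4 + 5×5×2 ≡ 14 mod 45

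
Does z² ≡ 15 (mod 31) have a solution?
By Euler's criterion: 15^{15} ≡ 30 (mod 31). Since this equals -1 (≡ 30), 15 is not a QR.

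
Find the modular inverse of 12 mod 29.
Since 29 is prime, by Fermat 12^(-1) ≡ 12^{27} ≡ 17 (mod 29). Verify: 12 × 17 = 204 ≡ 1 (mod 29)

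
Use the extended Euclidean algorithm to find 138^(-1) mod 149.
Extended GCD: 138(27) + 149(-25) = 1. So 138^(-1) ≡ 27 (mod 149). Verify: 138 × 27 = 3726 ≡ 1 (mod 149)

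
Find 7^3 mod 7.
7^{3} = 343 ≡ 0 mod 7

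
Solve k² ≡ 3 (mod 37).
The square roots of 3 mod 37 are 22 and 15. Verify: 22² = 484 ≡ 3 (mod 37)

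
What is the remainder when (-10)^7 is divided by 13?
By repeated squaring (mod 13): (-10)^{1}≡3, (-10)^{2}≡9, (-10)^{4}≡3. Then (-10)^{7} = (-10)^{4+2+1} ≡ 3 × 9 × 3 ≡ 3 (mod 13)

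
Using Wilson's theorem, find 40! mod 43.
(42)! = (40)! × (41) × (42) ≡ -1 mod 43. So (40)! ≡ -1 × [(42)(41)]^(-1) ≡ 21 mod 43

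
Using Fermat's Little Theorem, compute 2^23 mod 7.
By Fermat: 2^{6} ≡ 1 (mod 7). 23 = 3×6 + 5. So 2^{23} ≡ 2^{5} ≡ 4 (mod 7)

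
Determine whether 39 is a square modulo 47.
By Euler's criterion: 39^{23} ≡ 46 (mod 47). Since this equals -1 (≡ 46), 39 is not a QR.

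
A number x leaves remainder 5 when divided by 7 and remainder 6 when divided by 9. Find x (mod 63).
M = 7 × 9 = 63. M₁ = 9, y₁ ≡ 4 (mod 7). M₂ = 7, y₂ ≡ 4 (mod 9). x = 5×9×4 + 6×7×4 ≡ 33 (mod 63)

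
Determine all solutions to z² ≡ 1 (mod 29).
The square roots of 1 mod 29 are 1 and 28. Verify: 1² = 1 ≡ 1 (mod 29)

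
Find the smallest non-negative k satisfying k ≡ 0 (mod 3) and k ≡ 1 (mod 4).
M = 3 × 4 = 12. M₁ = 4, y₁ ≡ 1 (mod 3). M₂ = 3, y₂ ≡ 3 (mod 4). k = 0×4×1 + 1×3×3 ≡ 9 (mod 12)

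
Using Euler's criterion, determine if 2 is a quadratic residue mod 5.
By Euler's criterion: 2^{2} ≡ 4 (mod 5). Since this equals -1 (≡ 4), 2 is not a QR.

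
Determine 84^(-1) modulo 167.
Since 167 is prime, by Fermat 84^(-1) ≡ 84^{165} ≡ 2 mod 167. Verify: 84 × 2 = 168 ≡ 1 mod 167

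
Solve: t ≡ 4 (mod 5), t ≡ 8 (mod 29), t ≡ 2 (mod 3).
M = 5 × 29 × 3 = 435. M₁ = 87, y₁ ≡ 3 (mod 5). M₂ = 15, y₂ ≡ 2 (mod 29). M₃ = 145, y₃ ≡ 1 (mod 3). t = 4×87×3 + 8×15×2 + 2×145×1 ≡ 269 (mod 435)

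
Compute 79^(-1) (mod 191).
Since 191 is prime, by Fermat 79^(-1) ≡ 79^{189} ≡ 162 (mod 191). Verify: 79 × 162 = 12798 ≡ 1 (mod 191)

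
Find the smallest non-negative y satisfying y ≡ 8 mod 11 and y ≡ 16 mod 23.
M = 11 × 23 = 253. M₁ = 23, y₁ ≡ 1 mod 11. M₂ = 11, y₂ ≡ 21 mod 23. y = 8×23×1 + 16×11×21 ≡ 85 mod 253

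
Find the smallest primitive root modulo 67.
g = 2. For each prime q|66: 2^{33}≡66, 2^{22}≡37, 2^{6}≡64, none ≡ 1, so ord_67(2) = 66 and 2 is a primitive root.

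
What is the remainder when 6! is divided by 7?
By Wilson's theorem, (6)! ≡ -1 ≡ 6 (mod 7)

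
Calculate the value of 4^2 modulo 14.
4^{2} = 16 ≡ 2 (mod 14)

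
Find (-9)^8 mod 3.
By repeated squaring mod 3: (-9)^{1}≡0, (-9)^{2}≡0, (-9)^{4}≡0, (-9)^{8}≡0. So (-9)^{8} ≡ 0 mod 3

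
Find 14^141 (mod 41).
Using Fermat: 14^{40} ≡ 1 (mod 41). 141 ≡ 21 (mod 40). So 14^{141} ≡ 14^{21} ≡ 27 (mod 41)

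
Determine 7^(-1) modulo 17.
Since 17 is prime, by Fermat 7^(-1) ≡ 7^{15} ≡ 5 mod 17. Verify: 7 × 5 = 35 ≡ 1 mod 17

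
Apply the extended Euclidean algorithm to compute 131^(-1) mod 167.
Extended GCD: 131(51) + 167(-40) = 1. So 131^(-1) ≡ 51 mod 167. Verify: 131 × 51 = 6681 ≡ 1 mod 167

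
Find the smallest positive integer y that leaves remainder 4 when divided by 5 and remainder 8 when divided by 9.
M = 5 × 9 = 45. M₁ = 9, y₁ ≡ 4 (mod 5). M₂ = 5, y₂ ≡ 2 (mod 9). y = 4×9×4 + 8×5×2 ≡ 44 (mod 45)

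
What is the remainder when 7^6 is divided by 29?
By repeated squaring mod 29: 7^{1}≡7, 7^{2}≡20, 7^{4}≡23. Then 7^{6} = 7^{4+2} ≡ 23 × 20 ≡ 25 mod 29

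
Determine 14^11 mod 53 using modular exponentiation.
By repeated squaring (mod 53): 14^{1}≡14, 14^{2}≡37, 14^{4}≡44, 14^{8}≡28. Then 14^{11} = 14^{8+2+1} ≡ 28 × 37 × 14 ≡ 35 (mod 53)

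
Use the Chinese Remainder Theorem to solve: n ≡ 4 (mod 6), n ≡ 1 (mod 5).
M = 6 × 5 = 30. M₁ = 5, y₁ ≡ 5 (mod 6). M₂ = 6, y₂ ≡ 1 (mod 5). n = 4×5×5 + 1×6×1 ≡ 16 (mod 30)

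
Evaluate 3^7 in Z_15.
By repeated squaring mod 15: 3^{1}≡3, 3^{2}≡9, 3^{4}≡6. Then 3^{7} = 3^{4+2+1} ≡ 6 × 9 × 3 ≡ 12 mod 15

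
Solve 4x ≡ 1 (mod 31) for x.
Since 31 is prime, by Fermat 4^(-1) ≡ 4^{29} ≡ 8 (mod 31). Verify: 4 × 8 = 32 ≡ 1 (mod 31)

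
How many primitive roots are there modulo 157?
There are φ(157-1) = φ(156) = 48 primitive roots modulo 157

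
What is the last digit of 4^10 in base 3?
Using Fermat: 4^{2} ≡ 1 mod 3. 10 ≡ 0 mod 2. So 4^{10} ≡ 4^{0} ≡ 1 mod 3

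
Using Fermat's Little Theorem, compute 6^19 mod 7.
By Fermat: 6^{6} ≡ 1 mod 7. 19 = 3×6 + 1. So 6^{19} ≡ 6^{1} ≡ 6 mod 7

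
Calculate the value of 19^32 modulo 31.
Using Fermat: 19^{30} ≡ 1 (mod 31). 32 ≡ 2 (mod 30). So 19^{32} ≡ 19^{2} ≡ 20 (mod 31)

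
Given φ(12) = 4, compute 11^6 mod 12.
By Euler: 11^{4} ≡ 1 mod 12 since gcd(11, 12) = 1. 6 = 1×4 + 2. So 11^{6} ≡ 11^{2} ≡ 1 mod 12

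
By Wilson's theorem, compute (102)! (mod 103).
By Wilson's theorem, (102)! ≡ -1 ≡ 102 (mod 103)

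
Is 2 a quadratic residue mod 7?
By Euler's criterion: 2^{3} ≡ 1 mod 7. Since this equals 1, 2 is a QR.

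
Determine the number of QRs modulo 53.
Exactly half the non-zero residues mod a prime are QRs: (53-1)/2 = 26.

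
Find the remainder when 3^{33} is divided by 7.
By Fermat: 3^{6} ≡ 1 (mod 7). 33 = 5×6 + 3. So 3^{33} ≡ 3^{3} ≡ 6 (mod 7)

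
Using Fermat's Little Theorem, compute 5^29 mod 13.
By Fermat: 5^{12} ≡ 1 (mod 13). 29 = 2×12 + 5. So 5^{29} ≡ 5^{5} ≡ 5 (mod 13)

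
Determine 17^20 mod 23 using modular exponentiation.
By repeated squaring mod 23: 17^{1}≡17, 17^{2}≡13, 17^{4}≡8, 17^{8}≡18, 17^{16}≡2. Then 17^{20} = 17^{16+4} ≡ 2 × 8 ≡ 16 mod 23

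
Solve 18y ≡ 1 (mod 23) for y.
Since 23 is prime, by Fermat 18^(-1) ≡ 18^{21} ≡ 9 (mod 23). Verify: 18 × 9 = 162 ≡ 1 (mod 23)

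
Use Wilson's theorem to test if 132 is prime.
(131)! mod 132 = 0. Since 0 ≢ -1 (mod 132), 132 is not prime.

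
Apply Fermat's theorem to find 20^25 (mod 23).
By Fermat: 20^{22} ≡ 1 (mod 23). So 20^{25} = 20^{22} · 20^{3} ≡ 20^{3} ≡ 19 (mod 23)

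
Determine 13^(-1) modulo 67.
Since 67 is prime, by Fermat 13^(-1) ≡ 13^{65} ≡ 31 mod 67. Verify: 13 × 31 = 403 ≡ 1 mod 67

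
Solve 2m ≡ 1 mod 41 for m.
Since 41 is prime, by Fermat 2^(-1) ≡ 2^{39} ≡ 21 mod 41. Verify: 2 × 21 = 42 ≡ 1 mod 41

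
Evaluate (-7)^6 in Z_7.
By repeated squaring mod 7: (-7)^{1}≡0, (-7)^{2}≡0, (-7)^{4}≡0. Then (-7)^{6} = (-7)^{4+2} ≡ 0 × 0 ≡ 0 mod 7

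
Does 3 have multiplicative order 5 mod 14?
Powers of 3 mod 14: 3^1≡3, 3^2≡9, 3^3≡13, 3^4≡11, 3^5≡5, 3^6≡1. 3^5≡5≢1, so ord ≠ 5. No, the actual order is 6.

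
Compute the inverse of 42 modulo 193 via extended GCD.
Extended GCD: 42(23) + 193(-5) = 1. So 42^(-1) ≡ 23 (mod 193). Verify: 42 × 23 = 966 ≡ 1 (mod 193)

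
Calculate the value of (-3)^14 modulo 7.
Using Fermat: (-3)^{6} ≡ 1 mod 7. 14 ≡ 2 mod 6. So (-3)^{14} ≡ (-3)^{2} ≡ 2 mod 7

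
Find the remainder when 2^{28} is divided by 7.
By Fermat: 2^{6} ≡ 1 mod 7. 28 = 4×6 + 4. So 2^{28} ≡ 2^{4} ≡ 2 mod 7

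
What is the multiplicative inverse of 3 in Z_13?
Since 13 is prime, by Fermat 3^(-1) ≡ 3^{11} ≡ 9 (mod 13). Verify: 3 × 9 = 27 ≡ 1 (mod 13)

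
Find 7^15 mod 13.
Using Fermat: 7^{12} ≡ 1 mod 13. 15 ≡ 3 mod 12. So 7^{15} ≡ 7^{3} ≡ 5 mod 13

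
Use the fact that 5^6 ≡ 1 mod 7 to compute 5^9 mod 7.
By Fermat: 5^{6} ≡ 1 mod 7. So 5^{9} = 5^{6} · 5^{3} ≡ 5^{3} ≡ 6 mod 7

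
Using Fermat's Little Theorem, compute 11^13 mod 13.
By Fermat: 11^{12} ≡ 1 (mod 13). So 11^{13} = 11^{12} · 11^{1} ≡ 11^{1} ≡ 11 (mod 13)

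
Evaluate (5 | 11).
(5/11) = 5^{5} mod 11 = 1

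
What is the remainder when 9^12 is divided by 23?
By repeated squaring mod 23: 9^{1}≡9, 9^{2}≡12, 9^{4}≡6, 9^{8}≡13. Then 9^{12} = 9^{8+4} ≡ 13 × 6 ≡ 9 mod 23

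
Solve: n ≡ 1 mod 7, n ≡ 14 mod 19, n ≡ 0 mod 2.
M = 7 × 19 × 2 = 266. M₁ = 38, y₁ ≡ 5 mod 7. M₂ = 14, y₂ ≡ 15 mod 19. M₃ = 133, y₃ ≡ 1 mod 2. n = 1×38×5 + 14×14×15 + 0×133×1 ≡ 204 mod 266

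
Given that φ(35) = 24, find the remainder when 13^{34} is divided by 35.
By Euler: 13^{24} ≡ 1 (mod 35) since gcd(13, 35) = 1. 34 = 1×24 + 10. So 13^{34} ≡ 13^{10} ≡ 29 (mod 35)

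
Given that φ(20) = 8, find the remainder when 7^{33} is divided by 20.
By Euler: 7^{8} ≡ 1 (mod 20) since gcd(7, 20) = 1. 33 = 4×8 + 1. So 7^{33} ≡ 7^{1} ≡ 7 (mod 20)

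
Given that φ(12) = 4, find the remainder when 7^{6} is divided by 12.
By Euler: 7^{4} ≡ 1 mod 12 since gcd(7, 12) = 1. 6 = 1×4 + 2. So 7^{6} ≡ 7^{2} ≡ 1 mod 12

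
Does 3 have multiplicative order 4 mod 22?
Powers of 3 mod 22: 3^1≡3, 3^2≡9, 3^3≡5, 3^4≡15, 3^5≡1. 3^4≡15≢1, so ord ≠ 4. No, the actual order is 5.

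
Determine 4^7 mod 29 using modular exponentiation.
By repeated squaring mod 29: 4^{1}≡4, 4^{2}≡16, 4^{4}≡24. Then 4^{7} = 4^{4+2+1} ≡ 24 × 16 × 4 ≡ 28 mod 29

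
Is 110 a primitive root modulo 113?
ord_113(110) divides 112. For each prime q|112: 110^{56}≡112, 110^{16}≡49, none ≡ 1. So 110 has order 112 and is a primitive root mod 113.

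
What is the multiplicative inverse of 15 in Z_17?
Since 17 is prime, by Fermat 15^(-1) ≡ 15^{15} ≡ 8 (mod 17). Verify: 15 × 8 = 120 ≡ 1 (mod 17)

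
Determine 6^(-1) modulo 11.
Since 11 is prime, by Fermat 6^(-1) ≡ 6^{9} ≡ 2 (mod 11). Verify: 6 × 2 = 12 ≡ 1 (mod 11)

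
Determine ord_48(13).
Powers of 13 mod 48: 13^1≡13, 13^2≡25, 13^3≡37, 13^4≡1. Order = 4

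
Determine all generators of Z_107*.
There are φ(106) = 52 primitive roots mod 107: {2, 5, 6, 7, 8, 15, 17, 18, 20, 21, 22, 24, 26, 28, 31, 32, 38, 43, 45, 46, 50, 51, 54, 55, 58, 59, 60, 63, 65, 66, 67, 68, 70, 71, 72, 73, 74, 77, 78, 80, 82, 84, 88, 91, 93, 94, 95, 96, 97, 98, 103, 104}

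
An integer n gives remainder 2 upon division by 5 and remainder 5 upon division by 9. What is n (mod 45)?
M = 5 × 9 = 45. M₁ = 9, y₁ ≡ 4 (mod 5). M₂ = 5, y₂ ≡ 2 (mod 9). n = 2×9×4 + 5×5×2 ≡ 32 (mod 45)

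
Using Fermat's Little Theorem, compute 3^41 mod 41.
By Fermat: 3^{40} ≡ 1 (mod 41). So 3^{41} = 3^{40} · 3^{1} ≡ 3^{1} ≡ 3 (mod 41)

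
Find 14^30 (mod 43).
By repeated squaring (mod 43): 14^{1}≡14, 14^{2}≡24, 14^{4}≡17, 14^{8}≡31, 14^{16}≡15. Then 14^{30} = 14^{16+8+4+2} ≡ 15 × 31 × 17 × 24 ≡ 4 (mod 43)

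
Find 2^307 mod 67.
Using Fermat: 2^{66} ≡ 1 mod 67. 307 ≡ 43 mod 66. So 2^{307} ≡ 2^{43} ≡ 48 mod 67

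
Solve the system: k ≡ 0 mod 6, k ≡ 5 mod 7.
M = 6 × 7 = 42. M₁ = 7, y₁ ≡ 1 mod 6. M₂ = 6, y₂ ≡ 6 mod 7. k = 0×7×1 + 5×6×6 ≡ 12 mod 42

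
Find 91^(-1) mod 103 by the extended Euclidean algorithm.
Extended GCD: 91(-43) + 103(38) = 1. So 91^(-1) ≡ -43 ≡ 60 mod 103. Verify: 91 × 60 = 5460 ≡ 1 mod 103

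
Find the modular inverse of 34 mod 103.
Since 103 is prime, by Fermat 34^(-1) ≡ 34^{101} ≡ 100 mod 103. Verify: 34 × 100 = 3400 ≡ 1 mod 103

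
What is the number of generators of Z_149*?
There are φ(149-1) = φ(148) = 72 primitive roots modulo 149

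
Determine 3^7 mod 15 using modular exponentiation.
By repeated squaring (mod 15): 3^{1}≡3, 3^{2}≡9, 3^{4}≡6. Then 3^{7} = 3^{4+2+1} ≡ 6 × 9 × 3 ≡ 12 (mod 15)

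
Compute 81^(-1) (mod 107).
Since 107 is prime, by Fermat 81^(-1) ≡ 81^{105} ≡ 37 (mod 107). Verify: 81 × 37 = 2997 ≡ 1 (mod 107)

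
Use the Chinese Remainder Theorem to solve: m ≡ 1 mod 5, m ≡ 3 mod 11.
M = 5 × 11 = 55. M₁ = 11, y₁ ≡ 1 mod 5. M₂ = 5, y₂ ≡ 9 mod 11. m = 1×11×1 + 3×5×9 ≡ 36 mod 55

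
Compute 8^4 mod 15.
8^{4} = 4096 ≡ 1 (mod 15)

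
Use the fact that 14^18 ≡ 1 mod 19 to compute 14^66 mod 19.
By Fermat: 14^{18} ≡ 1 mod 19. 66 = 3×18 + 12. So 14^{66} ≡ 14^{12} ≡ 11 mod 19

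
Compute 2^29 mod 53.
By repeated squaring mod 53: 2^{1}≡2, 2^{2}≡4, 2^{4}≡16, 2^{8}≡44, 2^{16}≡28. Then 2^{29} = 2^{16+8+4+1} ≡ 28 × 44 × 16 × 2 ≡ 45 mod 53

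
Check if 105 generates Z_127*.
105^{18} ≡ 1 mod 127 and 18 < 126, so ord_127(105) = 18 ≠ 126 and 105 is not a primitive root.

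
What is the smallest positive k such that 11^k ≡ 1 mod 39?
Powers of 11 mod 39: 11^1≡11, 11^2≡4, 11^3≡5, 11^4≡16, 11^5≡20, 11^6≡25, 11^7≡2, 11^8≡22, 11^9≡8, 11^10≡10, 11^11≡32, 11^12≡1. ord_39(11) = 12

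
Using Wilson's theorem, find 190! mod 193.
(192)! = (190)! × (191) × (192) ≡ -1 (mod 193). So (190)! ≡ -1 × [(192)(191)]^(-1) ≡ 96 (mod 193)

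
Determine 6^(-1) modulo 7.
Since 7 is prime, by Fermat 6^(-1) ≡ 6^{5} ≡ 6 (mod 7). Verify: 6 × 6 = 36 ≡ 1 (mod 7)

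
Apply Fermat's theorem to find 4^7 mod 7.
By Fermat: 4^{6} ≡ 1 mod 7. So 4^{7} = 4^{6} · 4^{1} ≡ 4^{1} ≡ 4 mod 7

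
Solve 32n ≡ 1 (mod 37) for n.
Since 37 is prime, by Fermat 32^(-1) ≡ 32^{35} ≡ 22 (mod 37). Verify: 32 × 22 = 704 ≡ 1 (mod 37)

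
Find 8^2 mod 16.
8^{2} = 64 ≡ 0 mod 16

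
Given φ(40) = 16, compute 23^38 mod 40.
By Euler: 23^{16} ≡ 1 mod 40 since gcd(23, 40) = 1. 38 = 2×16 + 6. So 23^{38} ≡ 23^{6} ≡ 9 mod 40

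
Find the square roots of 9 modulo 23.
The square roots of 9 mod 23 are 3 and 20. Verify: 3² = 9 ≡ 9 (mod 23)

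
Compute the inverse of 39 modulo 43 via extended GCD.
Extended GCD: 39(-11) + 43(10) = 1. So 39^(-1) ≡ -11 ≡ 32 (mod 43). Verify: 39 × 32 = 1248 ≡ 1 (mod 43)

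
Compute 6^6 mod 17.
By repeated squaring mod 17: 6^{1}≡6, 6^{2}≡2, 6^{4}≡4. Then 6^{6} = 6^{4+2} ≡ 4 × 2 ≡ 8 mod 17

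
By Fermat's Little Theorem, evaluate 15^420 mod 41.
By Fermat: 15^{40} ≡ 1 mod 41. 420 ≡ 20 mod 40. So 15^{420} ≡ 15^{20} ≡ 40 mod 41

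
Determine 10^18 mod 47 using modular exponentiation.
By repeated squaring mod 47: 10^{1}≡10, 10^{2}≡6, 10^{4}≡36, 10^{8}≡27, 10^{16}≡24. Then 10^{18} = 10^{16+2} ≡ 24 × 6 ≡ 3 mod 47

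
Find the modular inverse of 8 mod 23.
Since 23 is prime, by Fermat 8^(-1) ≡ 8^{21} ≡ 3 (mod 23). Verify: 8 × 3 = 24 ≡ 1 (mod 23)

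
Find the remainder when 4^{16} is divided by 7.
By Fermat: 4^{6} ≡ 1 (mod 7). 16 = 2×6 + 4. So 4^{16} ≡ 4^{4} ≡ 4 (mod 7)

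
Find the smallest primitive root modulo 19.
g = 2. For each prime q|18: 2^{9}≡18, 2^{6}≡7, none ≡ 1, so ord_19(2) = 18 and 2 is a primitive root.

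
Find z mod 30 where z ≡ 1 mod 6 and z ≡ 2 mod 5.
M = 6 × 5 = 30. M₁ = 5, y₁ ≡ 5 mod 6. M₂ = 6, y₂ ≡ 1 mod 5. z = 1×5×5 + 2×6×1 ≡ 7 mod 30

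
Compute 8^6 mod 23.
By repeated squaring mod 23: 8^{1}≡8, 8^{2}≡18, 8^{4}≡2. Then 8^{6} = 8^{4+2} ≡ 2 × 18 ≡ 13 mod 23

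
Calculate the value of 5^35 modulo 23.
Using Fermat: 5^{22} ≡ 1 mod 23. 35 ≡ 13 mod 22. So 5^{35} ≡ 5^{13} ≡ 21 mod 23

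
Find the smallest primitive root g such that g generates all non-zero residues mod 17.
g = 3. For each prime q|16: 3^{8}≡16, none ≡ 1, so ord_17(3) = 16 and 3 is a primitive root.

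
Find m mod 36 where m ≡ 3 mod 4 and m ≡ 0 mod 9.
M = 4 × 9 = 36. M₁ = 9, y₁ ≡ 1 mod 4. M₂ = 4, y₂ ≡ 7 mod 9. m = 3×9×1 + 0×4×7 ≡ 27 mod 36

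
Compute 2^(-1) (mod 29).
Since 29 is prime, by Fermat 2^(-1) ≡ 2^{27} ≡ 15 (mod 29). Verify: 2 × 15 = 30 ≡ 1 (mod 29)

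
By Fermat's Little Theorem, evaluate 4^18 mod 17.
By Fermat: 4^{16} ≡ 1 (mod 17). So 4^{18} = 4^{16} · 4^{2} ≡ 4^{2} ≡ 16 (mod 17)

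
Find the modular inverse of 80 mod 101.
Since 101 is prime, by Fermat 80^(-1) ≡ 80^{99} ≡ 24 mod 101. Verify: 80 × 24 = 1920 ≡ 1 mod 101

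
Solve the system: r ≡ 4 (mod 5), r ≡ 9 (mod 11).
M = 5 × 11 = 55. M₁ = 11, y₁ ≡ 1 (mod 5). M₂ = 5, y₂ ≡ 9 (mod 11). r = 4×11×1 + 9×5×9 ≡ 9 (mod 55)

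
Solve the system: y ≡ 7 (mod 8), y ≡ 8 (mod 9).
M = 8 × 9 = 72. M₁ = 9, y₁ ≡ 1 (mod 8). M₂ = 8, y₂ ≡ 8 (mod 9). y = 7×9×1 + 8×8×8 ≡ 71 (mod 72)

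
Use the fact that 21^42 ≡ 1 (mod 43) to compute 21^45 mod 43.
By Fermat: 21^{42} ≡ 1 (mod 43). So 21^{45} = 21^{42} · 21^{3} ≡ 21^{3} ≡ 16 (mod 43)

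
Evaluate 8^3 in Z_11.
8^{3} = 512 ≡ 6 (mod 11)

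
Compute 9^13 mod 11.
Using Fermat: 9^{10} ≡ 1 (mod 11). 13 ≡ 3 (mod 10). So 9^{13} ≡ 9^{3} ≡ 3 (mod 11)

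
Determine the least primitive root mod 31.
g = 3. For each prime q|30: 3^{15}≡30, 3^{10}≡25, 3^{6}≡16, none ≡ 1, so ord_31(3) = 30 and 3 is a primitive root.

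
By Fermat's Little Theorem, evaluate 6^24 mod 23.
By Fermat: 6^{22} ≡ 1 (mod 23). So 6^{24} = 6^{22} · 6^{2} ≡ 6^{2} ≡ 13 (mod 23)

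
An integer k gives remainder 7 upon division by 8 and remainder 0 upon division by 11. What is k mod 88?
M = 8 × 11 = 88. M₁ = 11, y₁ ≡ 3 mod 8. M₂ = 8, y₂ ≡ 7 mod 11. k = 7×11×3 + 0×8×7 ≡ 55 mod 88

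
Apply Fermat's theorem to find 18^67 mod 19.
By Fermat: 18^{18} ≡ 1 mod 19. 67 = 3×18 + 13. So 18^{67} ≡ 18^{13} ≡ 18 mod 19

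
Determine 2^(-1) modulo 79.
Since 79 is prime, by Fermat 2^(-1) ≡ 2^{77} ≡ 40 (mod 79). Verify: 2 × 40 = 80 ≡ 1 (mod 79)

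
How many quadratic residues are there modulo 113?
The squaring map on Z_113* is 2-to-1, so there are (112)/2 = 56 QRs.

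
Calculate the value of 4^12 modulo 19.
By repeated squaring (mod 19): 4^{1}≡4, 4^{2}≡16, 4^{4}≡9, 4^{8}≡5. Then 4^{12} = 4^{8+4} ≡ 5 × 9 ≡ 7 (mod 19)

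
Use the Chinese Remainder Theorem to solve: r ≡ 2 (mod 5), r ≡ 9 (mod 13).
M = 5 × 13 = 65. M₁ = 13, y₁ ≡ 2 (mod 5). M₂ = 5, y₂ ≡ 8 (mod 13). r = 2×13×2 + 9×5×8 ≡ 22 (mod 65)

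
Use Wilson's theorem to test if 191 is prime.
(190)! mod 191 = 190. Since 190 ≡ -1 (mod 191), 191 is prime.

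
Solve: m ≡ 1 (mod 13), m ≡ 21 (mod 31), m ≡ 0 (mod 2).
M = 13 × 31 × 2 = 806. M₁ = 62, y₁ ≡ 4 (mod 13). M₂ = 26, y₂ ≡ 6 (mod 31). M₃ = 403, y₃ ≡ 1 (mod 2). m = 1×62×4 + 21×26×6 + 0×403×1 ≡ 300 (mod 806)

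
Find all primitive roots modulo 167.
There are φ(166) = 82 primitive roots mod 167: {5, 10, 13, 15, 17, 20, 23, 26, 30, 34, 35, 37, 39, 40, 41, 43, 45, 46, 51, 52, 53, 55, 59, 60, 67, 68, 69, 70, 71, 73, 74, 78, 79, 80, 82, 83, 86, 90, 91, 92, 95, 101, 102, 103, 104, 105, 106, 109, 110, 111, 113, 117, 118, 119, 120, 123, 125, 129, 131, 134, 135, 136, 138, 139, 140, 142, 143, 145, 146, 148, 149, 151, 153, 155, 156, 158, 159, 160, 161, 163, 164, 165}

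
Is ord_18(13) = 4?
Powers of 13 mod 18: 13^1≡13, 13^2≡7, 13^3≡1. Already 13^3≡1, so the order is 3 < 4. No, the actual order is 3.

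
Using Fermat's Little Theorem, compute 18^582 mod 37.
By Fermat: 18^{36} ≡ 1 mod 37. 582 ≡ 6 mod 36. So 18^{582} ≡ 18^{6} ≡ 11 mod 37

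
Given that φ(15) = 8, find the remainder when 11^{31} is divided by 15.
By Euler: 11^{8} ≡ 1 (mod 15) since gcd(11, 15) = 1. 31 = 3×8 + 7. So 11^{31} ≡ 11^{7} ≡ 11 (mod 15)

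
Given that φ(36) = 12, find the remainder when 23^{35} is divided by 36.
By Euler: 23^{12} ≡ 1 (mod 36) since gcd(23, 36) = 1. 35 = 2×12 + 11. So 23^{35} ≡ 23^{11} ≡ 11 (mod 36)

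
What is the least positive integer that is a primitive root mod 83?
g = 2. Powers: [2, 4, 8, 16, 32, 64, 45, 7, 14, 28, ...] generates all 82 non-zero residues.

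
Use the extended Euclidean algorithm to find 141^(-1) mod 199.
Extended GCD: 141(24) + 199(-17) = 1. So 141^(-1) ≡ 24 (mod 199). Verify: 141 × 24 = 3384 ≡ 1 (mod 199)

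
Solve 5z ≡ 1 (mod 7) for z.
Since 7 is prime, by Fermat 5^(-1) ≡ 5^{5} ≡ 3 (mod 7). Verify: 5 × 3 = 15 ≡ 1 (mod 7)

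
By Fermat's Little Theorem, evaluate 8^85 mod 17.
By Fermat: 8^{16} ≡ 1 mod 17. 85 = 5×16 + 5. So 8^{85} ≡ 8^{5} ≡ 9 mod 17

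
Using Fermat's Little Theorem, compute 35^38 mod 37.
By Fermat: 35^{36} ≡ 1 (mod 37). So 35^{38} = 35^{36} · 35^{2} ≡ 35^{2} ≡ 4 (mod 37)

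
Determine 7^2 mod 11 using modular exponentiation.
7^{2} = 49 ≡ 5 mod 11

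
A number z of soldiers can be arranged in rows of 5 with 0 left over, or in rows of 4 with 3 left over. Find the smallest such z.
M = 5 × 4 = 20. M₁ = 4, y₁ ≡ 4 mod 5. M₂ = 5, y₂ ≡ 1 mod 4. z = 0×4×4 + 3×5×1 ≡ 15 mod 20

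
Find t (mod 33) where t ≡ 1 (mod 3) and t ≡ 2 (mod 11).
M = 3 × 11 = 33. M₁ = 11, y₁ ≡ 2 (mod 3). M₂ = 3, y₂ ≡ 4 (mod 11). t = 1×11×2 + 2×3×4 ≡ 13 (mod 33)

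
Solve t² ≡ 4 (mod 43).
The square roots of 4 mod 43 are 41 and 2. Verify: 41² = 1681 ≡ 4 (mod 43)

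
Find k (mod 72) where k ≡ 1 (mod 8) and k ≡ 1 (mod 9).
M = 8 × 9 = 72. M₁ = 9, y₁ ≡ 1 (mod 8). M₂ = 8, y₂ ≡ 8 (mod 9). k = 1×9×1 + 1×8×8 ≡ 1 (mod 72)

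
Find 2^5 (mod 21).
By repeated squaring (mod 21): 2^{1}≡2, 2^{2}≡4, 2^{4}≡16. Then 2^{5} = 2^{4+1} ≡ 16 × 2 ≡ 11 (mod 21)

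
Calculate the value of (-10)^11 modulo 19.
By repeated squaring mod 19: (-10)^{1}≡9, (-10)^{2}≡5, (-10)^{4}≡6, (-10)^{8}≡17. Then (-10)^{11} = (-10)^{8+2+1} ≡ 17 × 5 × 9 ≡ 5 mod 19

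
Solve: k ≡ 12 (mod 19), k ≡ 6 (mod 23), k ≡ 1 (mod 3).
M = 19 × 23 × 3 = 1311. M₁ = 69, y₁ ≡ 8 (mod 19). M₂ = 57, y₂ ≡ 21 (mod 23). M₃ = 437, y₃ ≡ 2 (mod 3). k = 12×69×8 + 6×57×21 + 1×437×2 ≡ 259 (mod 1311)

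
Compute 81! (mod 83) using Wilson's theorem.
(82)! = (81)! × (82) ≡ -1 (mod 83). So (81)! ≡ -1 × (82)^(-1) ≡ (-1)×(-1) = 1 (mod 83)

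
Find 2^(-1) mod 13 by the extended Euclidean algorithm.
Extended GCD: 2(-6) + 13(1) = 1. So 2^(-1) ≡ -6 ≡ 7 mod 13. Verify: 2 × 7 = 14 ≡ 1 mod 13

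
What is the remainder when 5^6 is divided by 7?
Using Fermat: 5^{6} ≡ 1 (mod 7). 6 ≡ 0 (mod 6). So 5^{6} ≡ 5^{0} ≡ 1 (mod 7)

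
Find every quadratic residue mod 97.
Quadratic residues modulo 97: {1, 2, 3, 4, 6, 8, 9, 11, 12, 16, 18, 22, 24, 25, 27, 31, 32, 33, 35, 36, 43, 44, 47, 48, 49, 50, 53, 54, 61, 62, 64, 65, 66, 70, 72, 73, 75, 79, 81, 85, 86, 88, 89, 91, 93, 94, 95, 96}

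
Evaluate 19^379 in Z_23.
Using Fermat: 19^{22} ≡ 1 (mod 23). 379 ≡ 5 (mod 22). So 19^{379} ≡ 19^{5} ≡ 11 (mod 23)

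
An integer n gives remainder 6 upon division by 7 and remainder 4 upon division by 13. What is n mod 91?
M = 7 × 13 = 91. M₁ = 13, y₁ ≡ 6 mod 7. M₂ = 7, y₂ ≡ 2 mod 13. n = 6×13×6 + 4×7×2 ≡ 69 mod 91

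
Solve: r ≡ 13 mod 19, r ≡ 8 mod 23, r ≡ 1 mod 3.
M = 19 × 23 × 3 = 1311. M₁ = 69, y₁ ≡ 8 mod 19. M₂ = 57, y₂ ≡ 21 mod 23. M₃ = 437, y₃ ≡ 2 mod 3. r = 13×69×8 + 8×57×21 + 1×437×2 ≡ 583 mod 1311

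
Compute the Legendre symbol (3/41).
(3/41) = 3^{20} mod 41 = -1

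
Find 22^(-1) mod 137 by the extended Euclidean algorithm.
Extended GCD: 22(-56) + 137(9) = 1. So 22^(-1) ≡ -56 ≡ 81 mod 137. Verify: 22 × 81 = 1782 ≡ 1 mod 137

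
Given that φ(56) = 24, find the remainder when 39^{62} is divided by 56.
By Euler: 39^{24} ≡ 1 mod 56 since gcd(39, 56) = 1. 62 = 2×24 + 14. So 39^{62} ≡ 39^{14} ≡ 9 mod 56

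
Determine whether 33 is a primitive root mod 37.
33^{9} ≡ 1 mod 37 and 9 < 36, so ord_37(33) = 9 ≠ 36 and 33 is not a primitive root.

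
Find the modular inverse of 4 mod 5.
Since 5 is prime, by Fermat 4^(-1) ≡ 4^{3} ≡ 4 (mod 5). Verify: 4 × 4 = 16 ≡ 1 (mod 5)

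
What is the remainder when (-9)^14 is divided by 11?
Using Fermat: (-9)^{10} ≡ 1 (mod 11). 14 ≡ 4 (mod 10). So (-9)^{14} ≡ (-9)^{4} ≡ 5 (mod 11)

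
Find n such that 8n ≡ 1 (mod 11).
Since 11 is prime, by Fermat 8^(-1) ≡ 8^{9} ≡ 7 (mod 11). Verify: 8 × 7 = 56 ≡ 1 (mod 11)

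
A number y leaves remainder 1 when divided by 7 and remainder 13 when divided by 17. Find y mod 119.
M = 7 × 17 = 119. M₁ = 17, y₁ ≡ 5 mod 7. M₂ = 7, y₂ ≡ 5 mod 17. y = 1×17×5 + 13×7×5 ≡ 64 mod 119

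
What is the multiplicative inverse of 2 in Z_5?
Since 5 is prime, by Fermat 2^(-1) ≡ 2^{3} ≡ 3 (mod 5). Verify: 2 × 3 = 6 ≡ 1 (mod 5)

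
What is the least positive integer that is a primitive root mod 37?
g = 2. Powers: [2, 4, 8, 16, 32, 27, ...] generates all 36 non-zero residues.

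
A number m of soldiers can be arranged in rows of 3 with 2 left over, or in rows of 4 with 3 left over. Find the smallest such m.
M = 3 × 4 = 12. M₁ = 4, y₁ ≡ 1 (mod 3). M₂ = 3, y₂ ≡ 3 (mod 4). m = 2×4×1 + 3×3×3 ≡ 11 (mod 12)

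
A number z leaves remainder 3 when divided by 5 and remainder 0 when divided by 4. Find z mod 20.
M = 5 × 4 = 20. M₁ = 4, y₁ ≡ 4 mod 5. M₂ = 5, y₂ ≡ 1 mod 4. z = 3×4×4 + 0×5×1 ≡ 8 mod 20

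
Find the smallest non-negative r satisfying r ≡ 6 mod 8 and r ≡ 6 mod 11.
M = 8 × 11 = 88. M₁ = 11, y₁ ≡ 3 mod 8. M₂ = 8, y₂ ≡ 7 mod 11. r = 6×11×3 + 6×8×7 ≡ 6 mod 88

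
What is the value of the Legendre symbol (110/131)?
(110/131) = 110^{65} mod 131 = -1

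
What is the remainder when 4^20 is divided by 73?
By repeated squaring (mod 73): 4^{1}≡4, 4^{2}≡16, 4^{4}≡37, 4^{8}≡55, 4^{16}≡32. Then 4^{20} = 4^{16+4} ≡ 32 × 37 ≡ 16 (mod 73)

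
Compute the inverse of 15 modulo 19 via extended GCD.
Extended GCD: 15(-5) + 19(4) = 1. So 15^(-1) ≡ -5 ≡ 14 mod 19. Verify: 15 × 14 = 210 ≡ 1 mod 19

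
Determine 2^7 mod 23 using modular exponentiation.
By repeated squaring (mod 23): 2^{1}≡2, 2^{2}≡4, 2^{4}≡16. Then 2^{7} = 2^{4+2+1} ≡ 16 × 4 × 2 ≡ 13 (mod 23)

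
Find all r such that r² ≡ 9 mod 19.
The square roots of 9 mod 19 are 16 and 3. Verify: 16² = 256 ≡ 9 mod 19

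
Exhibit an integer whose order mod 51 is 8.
2 has order 8 mod 51 since 2^{8} ≡ 1 (mod 51) and no smaller power works.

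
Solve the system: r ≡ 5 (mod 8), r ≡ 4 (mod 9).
M = 8 × 9 = 72. M₁ = 9, y₁ ≡ 1 (mod 8). M₂ = 8, y₂ ≡ 8 (mod 9). r = 5×9×1 + 4×8×8 ≡ 13 (mod 72)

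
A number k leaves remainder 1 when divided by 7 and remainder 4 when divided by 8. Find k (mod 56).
M = 7 × 8 = 56. M₁ = 8, y₁ ≡ 1 (mod 7). M₂ = 7, y₂ ≡ 7 (mod 8). k = 1×8×1 + 4×7×7 ≡ 36 (mod 56)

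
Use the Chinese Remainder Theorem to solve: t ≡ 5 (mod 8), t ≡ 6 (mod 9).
M = 8 × 9 = 72. M₁ = 9, y₁ ≡ 1 (mod 8). M₂ = 8, y₂ ≡ 8 (mod 9). t = 5×9×1 + 6×8×8 ≡ 69 (mod 72)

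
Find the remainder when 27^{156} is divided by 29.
By Fermat: 27^{28} ≡ 1 (mod 29). 156 = 5×28 + 16. So 27^{156} ≡ 27^{16} ≡ 25 (mod 29)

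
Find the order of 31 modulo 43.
Powers of 31 mod 43: 31^1≡31, 31^2≡15, 31^3≡35, 31^4≡10, 31^5≡9, 31^6≡21, 31^7≡6, 31^8≡14, 31^9≡4, 31^10≡38, 31^11≡17, 31^12≡11, 31^13≡40, 31^14≡36, 31^15≡41, 31^16≡24, 31^17≡13, 31^18≡16, 31^19≡23, 31^20≡25, 31^21≡1. Order = 21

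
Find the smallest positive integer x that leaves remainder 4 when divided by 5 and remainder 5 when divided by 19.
M = 5 × 19 = 95. M₁ = 19, y₁ ≡ 4 mod 5. M₂ = 5, y₂ ≡ 4 mod 19. x = 4×19×4 + 5×5×4 ≡ 24 mod 95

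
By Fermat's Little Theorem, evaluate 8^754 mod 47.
By Fermat: 8^{46} ≡ 1 (mod 47). 754 ≡ 18 (mod 46). So 8^{754} ≡ 8^{18} ≡ 21 (mod 47)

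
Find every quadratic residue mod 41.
Squares in Z_41*: {1, 2, 4, 5, 8, 9, 10, 16, 18, 20, 21, 23, 25, 31, 32, 33, 36, 37, 39, 40}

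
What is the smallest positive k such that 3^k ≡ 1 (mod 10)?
Powers of 3 mod 10: 3^1≡3, 3^2≡9, 3^3≡7, 3^4≡1. Order = 4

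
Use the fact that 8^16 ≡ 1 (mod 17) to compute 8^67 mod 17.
By Fermat: 8^{16} ≡ 1 (mod 17). 67 = 4×16 + 3. So 8^{67} ≡ 8^{3} ≡ 2 (mod 17)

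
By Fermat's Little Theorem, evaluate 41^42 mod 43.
By Fermat's Little Theorem, 41^{42} ≡ 1 mod 43 since 43 is prime and gcd(41, 43) = 1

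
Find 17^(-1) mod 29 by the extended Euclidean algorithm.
Extended GCD: 17(12) + 29(-7) = 1. So 17^(-1) ≡ 12 mod 29. Verify: 17 × 12 = 204 ≡ 1 mod 29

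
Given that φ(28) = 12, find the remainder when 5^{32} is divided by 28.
By Euler: 5^{12} ≡ 1 (mod 28) since gcd(5, 28) = 1. 32 = 2×12 + 8. So 5^{32} ≡ 5^{8} ≡ 25 (mod 28)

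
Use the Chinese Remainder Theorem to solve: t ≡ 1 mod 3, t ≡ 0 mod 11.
M = 3 × 11 = 33. M₁ = 11, y₁ ≡ 2 mod 3. M₂ = 3, y₂ ≡ 4 mod 11. t = 1×11×2 + 0×3×4 ≡ 22 mod 33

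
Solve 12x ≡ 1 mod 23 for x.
Since 23 is prime, by Fermat 12^(-1) ≡ 12^{21} ≡ 2 mod 23. Verify: 12 × 2 = 24 ≡ 1 mod 23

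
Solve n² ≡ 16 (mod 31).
The square roots of 16 mod 31 are 4 and 27. Verify: 4² = 16 ≡ 16 (mod 31)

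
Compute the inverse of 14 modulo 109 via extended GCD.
Extended GCD: 14(39) + 109(-5) = 1. So 14^(-1) ≡ 39 (mod 109). Verify: 14 × 39 = 546 ≡ 1 (mod 109)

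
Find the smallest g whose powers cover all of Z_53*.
g = 2. Powers: [2, 4, 8, 16, 32, 11, 22, 44, 35, ...] generates all 52 non-zero residues.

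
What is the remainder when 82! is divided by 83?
By Wilson's theorem, (82)! ≡ -1 ≡ 82 (mod 83)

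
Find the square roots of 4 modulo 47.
The square roots of 4 mod 47 are 2 and 45. Verify: 2² = 4 ≡ 4 mod 47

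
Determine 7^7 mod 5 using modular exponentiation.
Using Fermat: 7^{4} ≡ 1 mod 5. 7 ≡ 3 mod 4. So 7^{7} ≡ 7^{3} ≡ 3 mod 5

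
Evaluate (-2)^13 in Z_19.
By repeated squaring (mod 19): (-2)^{1}≡17, (-2)^{2}≡4, (-2)^{4}≡16, (-2)^{8}≡9. Then (-2)^{13} = (-2)^{8+4+1} ≡ 9 × 16 × 17 ≡ 16 (mod 19)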